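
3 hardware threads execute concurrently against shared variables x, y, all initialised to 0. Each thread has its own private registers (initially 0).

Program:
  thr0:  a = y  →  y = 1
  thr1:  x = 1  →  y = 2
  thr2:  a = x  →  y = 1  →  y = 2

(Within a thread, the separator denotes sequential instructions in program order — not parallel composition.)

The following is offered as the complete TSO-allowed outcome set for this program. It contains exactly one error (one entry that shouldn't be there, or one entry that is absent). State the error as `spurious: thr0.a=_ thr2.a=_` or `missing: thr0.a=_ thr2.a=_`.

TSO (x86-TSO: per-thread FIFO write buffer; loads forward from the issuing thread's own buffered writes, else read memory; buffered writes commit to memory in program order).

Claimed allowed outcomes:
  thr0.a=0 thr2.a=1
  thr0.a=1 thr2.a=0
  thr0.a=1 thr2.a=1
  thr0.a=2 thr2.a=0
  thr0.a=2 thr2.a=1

outcome vector order: (thr0.a,thr2.a)
TSO: 6 outcomes — {0/0, 0/1, 1/0, 1/1, 2/0, 2/1}
TSO∖claimed = {0/0}

missing: thr0.a=0 thr2.a=0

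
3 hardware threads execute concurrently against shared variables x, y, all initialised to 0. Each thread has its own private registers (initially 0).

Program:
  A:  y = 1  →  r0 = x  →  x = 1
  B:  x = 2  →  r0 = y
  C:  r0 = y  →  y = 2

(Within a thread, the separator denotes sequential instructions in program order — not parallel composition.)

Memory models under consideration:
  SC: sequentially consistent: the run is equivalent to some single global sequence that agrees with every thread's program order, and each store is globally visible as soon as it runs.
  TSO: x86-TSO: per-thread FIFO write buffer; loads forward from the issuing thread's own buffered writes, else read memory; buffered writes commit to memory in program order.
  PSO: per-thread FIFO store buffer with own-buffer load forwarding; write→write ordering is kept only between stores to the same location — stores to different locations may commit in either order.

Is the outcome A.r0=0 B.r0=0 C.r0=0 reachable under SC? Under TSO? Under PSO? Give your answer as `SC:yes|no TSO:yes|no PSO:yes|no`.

SC:no TSO:yes PSO:yes

outcome vector order: (A.r0,B.r0,C.r0)
under SC → <0 1 0> <0 1 1> <0 2 0> <0 2 1> <2 0 0> <2 0 1> <2 1 0> <2 1 1> <2 2 0> <2 2 1>
under TSO → <0 0 0> <0 0 1> <0 1 0> <0 1 1> <0 2 0> <0 2 1> <2 0 0> <2 0 1> <2 1 0> <2 1 1> <2 2 0> <2 2 1>
under PSO → <0 0 0> <0 0 1> <0 1 0> <0 1 1> <0 2 0> <0 2 1> <2 0 0> <2 0 1> <2 1 0> <2 1 1> <2 2 0> <2 2 1>
target <0 0 0> ∈ {TSO,PSO}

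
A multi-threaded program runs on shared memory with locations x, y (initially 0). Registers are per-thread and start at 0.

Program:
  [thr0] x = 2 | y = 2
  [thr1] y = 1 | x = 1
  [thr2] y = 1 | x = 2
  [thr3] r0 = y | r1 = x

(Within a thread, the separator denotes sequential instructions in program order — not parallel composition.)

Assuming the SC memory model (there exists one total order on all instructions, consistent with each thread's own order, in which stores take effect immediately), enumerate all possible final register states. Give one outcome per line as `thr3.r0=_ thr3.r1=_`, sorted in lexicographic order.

thr3.r0=0 thr3.r1=0
thr3.r0=0 thr3.r1=1
thr3.r0=0 thr3.r1=2
thr3.r0=1 thr3.r1=0
thr3.r0=1 thr3.r1=1
thr3.r0=1 thr3.r1=2
thr3.r0=2 thr3.r1=1
thr3.r0=2 thr3.r1=2

outcome vector order: (thr3.r0,thr3.r1)
|SC outcomes| = 8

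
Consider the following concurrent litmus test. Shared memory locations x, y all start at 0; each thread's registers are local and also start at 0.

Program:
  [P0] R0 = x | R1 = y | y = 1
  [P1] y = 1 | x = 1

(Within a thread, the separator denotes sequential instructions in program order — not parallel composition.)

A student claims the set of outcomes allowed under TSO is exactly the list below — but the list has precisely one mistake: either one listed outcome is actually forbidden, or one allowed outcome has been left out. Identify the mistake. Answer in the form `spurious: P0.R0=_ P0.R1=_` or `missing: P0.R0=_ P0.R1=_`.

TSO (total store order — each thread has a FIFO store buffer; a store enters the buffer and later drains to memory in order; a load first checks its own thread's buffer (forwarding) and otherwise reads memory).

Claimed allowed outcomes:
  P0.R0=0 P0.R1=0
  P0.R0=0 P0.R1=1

missing: P0.R0=1 P0.R1=1

outcome vector order: (P0.R0,P0.R1)
[TSO] allowed = {(0,0); (0,1); (1,1)}
TSO∖claimed = {(1,1)}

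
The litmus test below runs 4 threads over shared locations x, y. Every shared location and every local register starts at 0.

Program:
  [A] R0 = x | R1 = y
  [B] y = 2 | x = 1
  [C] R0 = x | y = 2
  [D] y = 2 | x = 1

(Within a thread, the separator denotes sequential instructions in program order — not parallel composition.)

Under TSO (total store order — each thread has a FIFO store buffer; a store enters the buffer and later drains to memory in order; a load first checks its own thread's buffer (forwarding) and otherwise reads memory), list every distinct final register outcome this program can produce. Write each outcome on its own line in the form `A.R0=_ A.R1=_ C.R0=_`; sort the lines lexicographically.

A.R0=0 A.R1=0 C.R0=0
A.R0=0 A.R1=0 C.R0=1
A.R0=0 A.R1=2 C.R0=0
A.R0=0 A.R1=2 C.R0=1
A.R0=1 A.R1=2 C.R0=0
A.R0=1 A.R1=2 C.R0=1

outcome vector order: (A.R0,A.R1,C.R0)
|TSO outcomes| = 6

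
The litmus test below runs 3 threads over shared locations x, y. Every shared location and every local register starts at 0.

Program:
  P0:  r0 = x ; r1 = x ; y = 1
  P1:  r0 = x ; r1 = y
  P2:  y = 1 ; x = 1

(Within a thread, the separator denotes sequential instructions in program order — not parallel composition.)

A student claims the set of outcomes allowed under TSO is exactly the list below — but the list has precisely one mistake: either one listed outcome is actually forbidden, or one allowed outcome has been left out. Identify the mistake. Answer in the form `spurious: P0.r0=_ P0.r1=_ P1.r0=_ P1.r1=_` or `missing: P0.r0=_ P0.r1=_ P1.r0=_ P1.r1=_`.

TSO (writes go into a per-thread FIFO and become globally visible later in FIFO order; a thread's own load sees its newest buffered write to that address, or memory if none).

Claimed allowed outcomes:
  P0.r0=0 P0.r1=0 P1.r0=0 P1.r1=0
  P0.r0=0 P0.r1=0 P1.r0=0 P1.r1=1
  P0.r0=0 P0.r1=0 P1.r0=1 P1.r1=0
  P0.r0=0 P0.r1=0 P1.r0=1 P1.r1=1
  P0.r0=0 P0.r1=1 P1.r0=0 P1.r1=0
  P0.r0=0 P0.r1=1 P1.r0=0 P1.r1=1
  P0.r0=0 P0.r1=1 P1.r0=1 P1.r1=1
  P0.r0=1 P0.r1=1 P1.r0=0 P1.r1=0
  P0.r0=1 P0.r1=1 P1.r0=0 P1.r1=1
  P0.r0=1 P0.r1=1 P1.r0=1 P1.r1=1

spurious: P0.r0=0 P0.r1=0 P1.r0=1 P1.r1=0

outcome vector order: (P0.r0,P0.r1,P1.r0,P1.r1)
[TSO] allowed = {<0 0 0 0>, <0 0 0 1>, <0 0 1 1>, <0 1 0 0>, <0 1 0 1>, <0 1 1 1>, <1 1 0 0>, <1 1 0 1>, <1 1 1 1>}
claimed∖TSO = {<0 0 1 0>}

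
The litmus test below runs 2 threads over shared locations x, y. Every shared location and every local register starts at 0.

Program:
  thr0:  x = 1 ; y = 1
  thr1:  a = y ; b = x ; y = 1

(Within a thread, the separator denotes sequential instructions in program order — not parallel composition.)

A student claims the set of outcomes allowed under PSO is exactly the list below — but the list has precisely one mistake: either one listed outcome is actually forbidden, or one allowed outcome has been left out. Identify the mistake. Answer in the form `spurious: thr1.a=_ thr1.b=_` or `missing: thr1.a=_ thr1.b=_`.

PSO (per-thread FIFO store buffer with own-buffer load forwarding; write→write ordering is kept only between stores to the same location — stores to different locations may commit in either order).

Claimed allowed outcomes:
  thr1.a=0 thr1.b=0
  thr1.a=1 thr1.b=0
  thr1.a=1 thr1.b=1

missing: thr1.a=0 thr1.b=1

outcome vector order: (thr1.a,thr1.b)
PSO: 4 outcomes — {(0,0); (0,1); (1,0); (1,1)}
PSO∖claimed = {(0,1)}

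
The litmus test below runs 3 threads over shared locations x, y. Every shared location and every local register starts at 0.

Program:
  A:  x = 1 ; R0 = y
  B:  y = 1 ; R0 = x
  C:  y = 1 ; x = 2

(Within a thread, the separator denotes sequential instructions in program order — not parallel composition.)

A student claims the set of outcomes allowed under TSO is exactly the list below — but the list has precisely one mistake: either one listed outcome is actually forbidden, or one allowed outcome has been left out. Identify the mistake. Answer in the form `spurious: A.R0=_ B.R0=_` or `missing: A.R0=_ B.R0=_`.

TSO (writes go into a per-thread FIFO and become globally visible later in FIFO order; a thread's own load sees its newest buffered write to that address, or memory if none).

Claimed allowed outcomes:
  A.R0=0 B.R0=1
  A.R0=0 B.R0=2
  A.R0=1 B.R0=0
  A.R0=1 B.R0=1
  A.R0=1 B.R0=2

outcome vector order: (A.R0,B.R0)
TSO (6): (0,0) (0,1) (0,2) (1,0) (1,1) (1,2)
TSO∖claimed = {(0,0)}

missing: A.R0=0 B.R0=0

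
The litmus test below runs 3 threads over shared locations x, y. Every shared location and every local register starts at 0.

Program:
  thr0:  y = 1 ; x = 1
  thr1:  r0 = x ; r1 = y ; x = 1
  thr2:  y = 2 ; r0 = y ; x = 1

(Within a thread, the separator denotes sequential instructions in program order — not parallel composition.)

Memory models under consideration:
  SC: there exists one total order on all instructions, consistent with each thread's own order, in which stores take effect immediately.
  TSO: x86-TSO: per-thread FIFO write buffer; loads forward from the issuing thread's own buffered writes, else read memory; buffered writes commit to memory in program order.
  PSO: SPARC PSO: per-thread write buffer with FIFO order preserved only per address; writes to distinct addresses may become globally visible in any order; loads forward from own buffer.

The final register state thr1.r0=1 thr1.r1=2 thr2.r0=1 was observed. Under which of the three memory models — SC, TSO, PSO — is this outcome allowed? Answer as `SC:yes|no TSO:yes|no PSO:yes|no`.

outcome vector order: (thr1.r0,thr1.r1,thr2.r0)
under SC → 001 002 011 012 021 022 111 112 122
under TSO → 001 002 011 012 021 022 111 112 122
under PSO → 001 002 011 012 021 022 101 102 111 112 121 122
target 121 ∈ {PSO}

SC:no TSO:no PSO:yes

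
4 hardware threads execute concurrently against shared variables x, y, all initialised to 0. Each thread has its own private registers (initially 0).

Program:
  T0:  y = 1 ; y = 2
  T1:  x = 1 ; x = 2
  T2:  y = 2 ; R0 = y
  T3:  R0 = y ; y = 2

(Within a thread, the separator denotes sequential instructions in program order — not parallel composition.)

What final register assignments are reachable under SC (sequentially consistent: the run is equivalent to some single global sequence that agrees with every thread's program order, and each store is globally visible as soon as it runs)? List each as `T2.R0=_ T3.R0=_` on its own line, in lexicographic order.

outcome vector order: (T2.R0,T3.R0)
|SC outcomes| = 6

T2.R0=1 T3.R0=0
T2.R0=1 T3.R0=1
T2.R0=1 T3.R0=2
T2.R0=2 T3.R0=0
T2.R0=2 T3.R0=1
T2.R0=2 T3.R0=2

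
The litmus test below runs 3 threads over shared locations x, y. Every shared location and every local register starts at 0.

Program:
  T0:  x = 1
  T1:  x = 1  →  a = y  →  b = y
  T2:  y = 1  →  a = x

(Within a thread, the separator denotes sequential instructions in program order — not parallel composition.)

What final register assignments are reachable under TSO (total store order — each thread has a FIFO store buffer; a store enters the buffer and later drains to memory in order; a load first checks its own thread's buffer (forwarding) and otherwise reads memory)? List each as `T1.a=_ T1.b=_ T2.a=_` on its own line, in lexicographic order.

T1.a=0 T1.b=0 T2.a=0
T1.a=0 T1.b=0 T2.a=1
T1.a=0 T1.b=1 T2.a=0
T1.a=0 T1.b=1 T2.a=1
T1.a=1 T1.b=1 T2.a=0
T1.a=1 T1.b=1 T2.a=1

outcome vector order: (T1.a,T1.b,T2.a)
|TSO outcomes| = 6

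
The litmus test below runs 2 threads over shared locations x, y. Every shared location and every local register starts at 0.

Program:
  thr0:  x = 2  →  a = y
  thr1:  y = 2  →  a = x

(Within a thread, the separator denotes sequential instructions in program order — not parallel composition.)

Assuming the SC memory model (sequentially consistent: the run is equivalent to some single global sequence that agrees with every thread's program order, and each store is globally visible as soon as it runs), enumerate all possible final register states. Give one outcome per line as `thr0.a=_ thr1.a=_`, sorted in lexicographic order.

outcome vector order: (thr0.a,thr1.a)
|SC outcomes| = 3

thr0.a=0 thr1.a=2
thr0.a=2 thr1.a=0
thr0.a=2 thr1.a=2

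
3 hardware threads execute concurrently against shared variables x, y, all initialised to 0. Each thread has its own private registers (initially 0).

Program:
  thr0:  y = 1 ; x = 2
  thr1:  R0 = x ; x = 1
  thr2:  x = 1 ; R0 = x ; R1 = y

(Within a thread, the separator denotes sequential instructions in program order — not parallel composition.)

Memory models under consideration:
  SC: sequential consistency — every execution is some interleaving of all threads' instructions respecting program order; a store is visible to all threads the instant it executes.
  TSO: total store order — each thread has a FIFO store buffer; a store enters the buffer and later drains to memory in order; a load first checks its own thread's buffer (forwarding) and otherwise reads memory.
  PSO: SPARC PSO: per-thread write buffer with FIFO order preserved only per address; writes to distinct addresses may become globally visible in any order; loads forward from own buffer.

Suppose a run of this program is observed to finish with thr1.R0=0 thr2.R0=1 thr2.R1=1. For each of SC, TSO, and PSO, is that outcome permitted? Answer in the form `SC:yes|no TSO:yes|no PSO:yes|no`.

outcome vector order: (thr1.R0,thr2.R0,thr2.R1)
SC (9): (0,1,0); (0,1,1); (0,2,1); (1,1,0); (1,1,1); (1,2,1); (2,1,0); (2,1,1); (2,2,1)
TSO (9): (0,1,0); (0,1,1); (0,2,1); (1,1,0); (1,1,1); (1,2,1); (2,1,0); (2,1,1); (2,2,1)
PSO (12): (0,1,0); (0,1,1); (0,2,0); (0,2,1); (1,1,0); (1,1,1); (1,2,0); (1,2,1); (2,1,0); (2,1,1); (2,2,0); (2,2,1)
target (0,1,1) ∈ {SC,TSO,PSO}

SC:yes TSO:yes PSO:yes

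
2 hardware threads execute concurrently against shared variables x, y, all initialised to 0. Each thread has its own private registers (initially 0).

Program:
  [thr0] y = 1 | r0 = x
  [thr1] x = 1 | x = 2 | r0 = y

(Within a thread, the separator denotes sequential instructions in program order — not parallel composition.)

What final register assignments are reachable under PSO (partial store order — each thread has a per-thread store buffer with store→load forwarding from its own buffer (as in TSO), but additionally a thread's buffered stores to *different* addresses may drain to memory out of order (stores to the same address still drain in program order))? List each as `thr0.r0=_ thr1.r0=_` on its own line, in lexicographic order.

outcome vector order: (thr0.r0,thr1.r0)
|PSO outcomes| = 6

thr0.r0=0 thr1.r0=0
thr0.r0=0 thr1.r0=1
thr0.r0=1 thr1.r0=0
thr0.r0=1 thr1.r0=1
thr0.r0=2 thr1.r0=0
thr0.r0=2 thr1.r0=1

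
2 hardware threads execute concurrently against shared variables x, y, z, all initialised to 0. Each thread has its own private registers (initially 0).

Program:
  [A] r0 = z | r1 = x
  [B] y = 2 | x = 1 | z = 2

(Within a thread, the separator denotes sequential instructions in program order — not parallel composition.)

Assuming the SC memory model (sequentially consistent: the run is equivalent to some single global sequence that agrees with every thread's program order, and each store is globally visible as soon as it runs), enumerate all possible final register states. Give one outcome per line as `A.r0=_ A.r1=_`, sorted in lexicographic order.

outcome vector order: (A.r0,A.r1)
|SC outcomes| = 3

A.r0=0 A.r1=0
A.r0=0 A.r1=1
A.r0=2 A.r1=1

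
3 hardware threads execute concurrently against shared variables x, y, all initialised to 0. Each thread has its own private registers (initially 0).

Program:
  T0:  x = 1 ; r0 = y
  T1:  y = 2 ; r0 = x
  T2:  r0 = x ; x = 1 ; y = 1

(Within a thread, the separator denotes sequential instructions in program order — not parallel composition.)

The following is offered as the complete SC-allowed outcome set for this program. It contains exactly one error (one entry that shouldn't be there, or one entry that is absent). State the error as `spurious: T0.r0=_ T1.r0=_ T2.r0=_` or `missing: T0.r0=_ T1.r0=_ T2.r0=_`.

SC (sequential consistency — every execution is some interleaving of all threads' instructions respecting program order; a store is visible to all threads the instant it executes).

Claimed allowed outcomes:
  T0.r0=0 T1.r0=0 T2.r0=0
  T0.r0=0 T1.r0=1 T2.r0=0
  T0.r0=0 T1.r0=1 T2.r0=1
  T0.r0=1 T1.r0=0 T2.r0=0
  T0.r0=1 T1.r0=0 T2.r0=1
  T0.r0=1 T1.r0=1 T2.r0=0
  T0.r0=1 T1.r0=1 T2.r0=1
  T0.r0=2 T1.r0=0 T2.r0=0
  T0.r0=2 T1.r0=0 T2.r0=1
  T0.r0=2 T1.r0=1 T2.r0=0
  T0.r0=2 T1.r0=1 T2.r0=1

spurious: T0.r0=0 T1.r0=0 T2.r0=0

outcome vector order: (T0.r0,T1.r0,T2.r0)
SC (10): <0 1 0>; <0 1 1>; <1 0 0>; <1 0 1>; <1 1 0>; <1 1 1>; <2 0 0>; <2 0 1>; <2 1 0>; <2 1 1>
claimed∖SC = {<0 0 0>}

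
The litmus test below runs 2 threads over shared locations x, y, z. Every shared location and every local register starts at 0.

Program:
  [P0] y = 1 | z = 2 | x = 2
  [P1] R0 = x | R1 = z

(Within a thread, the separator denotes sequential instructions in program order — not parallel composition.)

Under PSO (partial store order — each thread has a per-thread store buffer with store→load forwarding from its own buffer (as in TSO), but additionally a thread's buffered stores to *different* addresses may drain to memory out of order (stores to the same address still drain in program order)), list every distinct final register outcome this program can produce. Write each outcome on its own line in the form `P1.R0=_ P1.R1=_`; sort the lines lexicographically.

outcome vector order: (P1.R0,P1.R1)
|PSO outcomes| = 4

P1.R0=0 P1.R1=0
P1.R0=0 P1.R1=2
P1.R0=2 P1.R1=0
P1.R0=2 P1.R1=2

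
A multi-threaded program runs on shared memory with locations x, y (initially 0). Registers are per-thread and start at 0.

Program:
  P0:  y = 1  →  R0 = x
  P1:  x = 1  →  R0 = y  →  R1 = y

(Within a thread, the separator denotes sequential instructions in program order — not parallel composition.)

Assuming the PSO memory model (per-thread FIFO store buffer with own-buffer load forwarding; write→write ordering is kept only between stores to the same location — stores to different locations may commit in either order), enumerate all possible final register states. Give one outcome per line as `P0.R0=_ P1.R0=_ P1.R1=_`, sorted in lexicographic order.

P0.R0=0 P1.R0=0 P1.R1=0
P0.R0=0 P1.R0=0 P1.R1=1
P0.R0=0 P1.R0=1 P1.R1=1
P0.R0=1 P1.R0=0 P1.R1=0
P0.R0=1 P1.R0=0 P1.R1=1
P0.R0=1 P1.R0=1 P1.R1=1

outcome vector order: (P0.R0,P1.R0,P1.R1)
|PSO outcomes| = 6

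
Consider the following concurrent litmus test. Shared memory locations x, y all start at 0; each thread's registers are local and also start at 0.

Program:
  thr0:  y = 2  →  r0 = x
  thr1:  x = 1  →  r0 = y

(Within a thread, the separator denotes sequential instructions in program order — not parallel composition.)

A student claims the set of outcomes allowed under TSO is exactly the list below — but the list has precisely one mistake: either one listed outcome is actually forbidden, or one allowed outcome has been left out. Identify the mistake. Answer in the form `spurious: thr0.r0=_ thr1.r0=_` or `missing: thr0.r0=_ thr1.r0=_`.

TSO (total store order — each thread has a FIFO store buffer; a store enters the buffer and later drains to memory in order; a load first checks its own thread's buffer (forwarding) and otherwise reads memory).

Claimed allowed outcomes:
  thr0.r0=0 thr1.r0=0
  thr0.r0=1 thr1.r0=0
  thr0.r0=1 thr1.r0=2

missing: thr0.r0=0 thr1.r0=2

outcome vector order: (thr0.r0,thr1.r0)
[TSO] allowed = {0/0, 0/2, 1/0, 1/2}
TSO∖claimed = {0/2}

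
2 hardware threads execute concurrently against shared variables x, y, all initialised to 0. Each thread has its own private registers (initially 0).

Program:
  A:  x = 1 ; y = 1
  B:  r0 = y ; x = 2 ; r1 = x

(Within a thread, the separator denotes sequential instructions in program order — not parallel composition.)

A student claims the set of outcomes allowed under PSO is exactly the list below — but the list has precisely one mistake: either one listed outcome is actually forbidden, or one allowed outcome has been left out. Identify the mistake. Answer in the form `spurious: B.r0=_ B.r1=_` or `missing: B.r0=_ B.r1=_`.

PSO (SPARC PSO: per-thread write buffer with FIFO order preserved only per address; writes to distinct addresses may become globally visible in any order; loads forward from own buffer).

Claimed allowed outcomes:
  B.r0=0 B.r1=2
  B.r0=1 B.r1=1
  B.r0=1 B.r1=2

outcome vector order: (B.r0,B.r1)
PSO (4): (0,1); (0,2); (1,1); (1,2)
PSO∖claimed = {(0,1)}

missing: B.r0=0 B.r1=1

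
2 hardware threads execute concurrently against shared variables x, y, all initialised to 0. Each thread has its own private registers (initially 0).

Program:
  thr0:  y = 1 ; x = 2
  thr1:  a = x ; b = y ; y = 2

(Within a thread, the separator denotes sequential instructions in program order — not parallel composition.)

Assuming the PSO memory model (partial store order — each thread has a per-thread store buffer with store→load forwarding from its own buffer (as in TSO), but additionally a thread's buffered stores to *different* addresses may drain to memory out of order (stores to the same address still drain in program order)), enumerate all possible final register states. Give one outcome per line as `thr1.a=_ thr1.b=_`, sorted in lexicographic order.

outcome vector order: (thr1.a,thr1.b)
|PSO outcomes| = 4

thr1.a=0 thr1.b=0
thr1.a=0 thr1.b=1
thr1.a=2 thr1.b=0
thr1.a=2 thr1.b=1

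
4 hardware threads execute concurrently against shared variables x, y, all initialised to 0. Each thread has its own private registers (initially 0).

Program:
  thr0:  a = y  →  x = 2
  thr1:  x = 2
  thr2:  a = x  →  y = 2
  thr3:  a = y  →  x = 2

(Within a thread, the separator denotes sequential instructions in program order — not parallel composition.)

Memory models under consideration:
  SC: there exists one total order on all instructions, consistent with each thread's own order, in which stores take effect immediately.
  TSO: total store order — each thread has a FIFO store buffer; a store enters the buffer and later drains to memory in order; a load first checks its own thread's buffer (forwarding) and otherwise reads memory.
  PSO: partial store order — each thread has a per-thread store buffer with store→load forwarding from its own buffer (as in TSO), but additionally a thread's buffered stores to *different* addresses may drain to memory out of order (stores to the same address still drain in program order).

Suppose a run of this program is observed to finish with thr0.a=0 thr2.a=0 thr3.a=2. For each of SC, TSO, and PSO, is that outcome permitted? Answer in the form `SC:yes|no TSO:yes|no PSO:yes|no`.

SC:yes TSO:yes PSO:yes

outcome vector order: (thr0.a,thr2.a,thr3.a)
under SC → 0/0/0 0/0/2 0/2/0 0/2/2 2/0/0 2/0/2 2/2/0 2/2/2
under TSO → 0/0/0 0/0/2 0/2/0 0/2/2 2/0/0 2/0/2 2/2/0 2/2/2
under PSO → 0/0/0 0/0/2 0/2/0 0/2/2 2/0/0 2/0/2 2/2/0 2/2/2
target 0/0/2 ∈ {SC,TSO,PSO}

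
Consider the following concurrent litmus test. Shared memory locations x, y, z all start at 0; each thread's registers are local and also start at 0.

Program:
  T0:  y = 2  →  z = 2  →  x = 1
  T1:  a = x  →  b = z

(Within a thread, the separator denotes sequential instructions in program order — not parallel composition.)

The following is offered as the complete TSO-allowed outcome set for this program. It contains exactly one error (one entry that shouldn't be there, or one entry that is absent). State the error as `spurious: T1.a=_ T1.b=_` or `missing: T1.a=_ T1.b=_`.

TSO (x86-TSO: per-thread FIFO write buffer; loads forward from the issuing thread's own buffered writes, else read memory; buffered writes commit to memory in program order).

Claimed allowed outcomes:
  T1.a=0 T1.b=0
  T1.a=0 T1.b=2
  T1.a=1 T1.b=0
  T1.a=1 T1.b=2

outcome vector order: (T1.a,T1.b)
under TSO → (0,0); (0,2); (1,2)
claimed∖TSO = {(1,0)}

spurious: T1.a=1 T1.b=0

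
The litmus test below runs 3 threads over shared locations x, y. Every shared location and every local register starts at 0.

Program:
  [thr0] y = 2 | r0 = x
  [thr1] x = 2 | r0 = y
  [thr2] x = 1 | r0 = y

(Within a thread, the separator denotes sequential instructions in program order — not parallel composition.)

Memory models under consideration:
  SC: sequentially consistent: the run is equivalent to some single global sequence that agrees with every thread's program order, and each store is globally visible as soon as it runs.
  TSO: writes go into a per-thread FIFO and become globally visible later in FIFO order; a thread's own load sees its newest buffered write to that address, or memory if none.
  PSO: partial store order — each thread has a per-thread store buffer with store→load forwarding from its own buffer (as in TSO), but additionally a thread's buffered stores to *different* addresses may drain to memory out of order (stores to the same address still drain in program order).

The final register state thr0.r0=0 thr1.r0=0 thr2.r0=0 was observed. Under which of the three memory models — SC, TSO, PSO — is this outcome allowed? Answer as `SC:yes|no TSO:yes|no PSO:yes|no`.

SC:no TSO:yes PSO:yes

outcome vector order: (thr0.r0,thr1.r0,thr2.r0)
SC: 9 outcomes — {0/2/2, 1/0/0, 1/0/2, 1/2/0, 1/2/2, 2/0/0, 2/0/2, 2/2/0, 2/2/2}
TSO: 12 outcomes — {0/0/0, 0/0/2, 0/2/0, 0/2/2, 1/0/0, 1/0/2, 1/2/0, 1/2/2, 2/0/0, 2/0/2, 2/2/0, 2/2/2}
PSO: 12 outcomes — {0/0/0, 0/0/2, 0/2/0, 0/2/2, 1/0/0, 1/0/2, 1/2/0, 1/2/2, 2/0/0, 2/0/2, 2/2/0, 2/2/2}
target 0/0/0 ∈ {TSO,PSO}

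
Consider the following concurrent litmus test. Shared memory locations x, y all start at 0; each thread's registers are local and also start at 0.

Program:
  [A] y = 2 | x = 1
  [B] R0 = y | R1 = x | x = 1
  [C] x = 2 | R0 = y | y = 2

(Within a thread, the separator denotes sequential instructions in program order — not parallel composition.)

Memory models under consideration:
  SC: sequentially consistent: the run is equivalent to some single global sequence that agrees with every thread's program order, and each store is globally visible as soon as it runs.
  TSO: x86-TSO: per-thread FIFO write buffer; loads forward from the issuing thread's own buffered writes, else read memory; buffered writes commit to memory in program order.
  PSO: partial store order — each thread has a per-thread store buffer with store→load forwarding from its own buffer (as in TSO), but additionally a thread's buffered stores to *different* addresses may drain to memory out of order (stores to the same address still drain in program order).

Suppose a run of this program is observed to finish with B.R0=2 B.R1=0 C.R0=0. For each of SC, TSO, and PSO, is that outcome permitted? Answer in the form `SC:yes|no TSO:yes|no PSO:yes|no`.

SC:no TSO:yes PSO:yes

outcome vector order: (B.R0,B.R1,C.R0)
under SC → (0,0,0); (0,0,2); (0,1,0); (0,1,2); (0,2,0); (0,2,2); (2,0,2); (2,1,0); (2,1,2); (2,2,0); (2,2,2)
under TSO → (0,0,0); (0,0,2); (0,1,0); (0,1,2); (0,2,0); (0,2,2); (2,0,0); (2,0,2); (2,1,0); (2,1,2); (2,2,0); (2,2,2)
under PSO → (0,0,0); (0,0,2); (0,1,0); (0,1,2); (0,2,0); (0,2,2); (2,0,0); (2,0,2); (2,1,0); (2,1,2); (2,2,0); (2,2,2)
target (2,0,0) ∈ {TSO,PSO}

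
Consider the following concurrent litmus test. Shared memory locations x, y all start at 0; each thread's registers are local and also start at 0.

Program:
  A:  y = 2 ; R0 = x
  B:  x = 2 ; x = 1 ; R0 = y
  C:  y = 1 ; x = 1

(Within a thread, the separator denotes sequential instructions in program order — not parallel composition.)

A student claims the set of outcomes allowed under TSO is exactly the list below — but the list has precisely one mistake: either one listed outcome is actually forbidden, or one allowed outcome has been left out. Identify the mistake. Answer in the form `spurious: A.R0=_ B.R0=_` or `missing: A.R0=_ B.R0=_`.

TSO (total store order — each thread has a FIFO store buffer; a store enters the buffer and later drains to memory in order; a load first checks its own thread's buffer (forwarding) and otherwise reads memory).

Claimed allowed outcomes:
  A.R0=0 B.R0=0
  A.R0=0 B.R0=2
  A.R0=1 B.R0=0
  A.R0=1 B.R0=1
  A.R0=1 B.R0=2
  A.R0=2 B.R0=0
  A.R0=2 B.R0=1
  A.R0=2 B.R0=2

outcome vector order: (A.R0,B.R0)
[TSO] allowed = {00; 01; 02; 10; 11; 12; 20; 21; 22}
TSO∖claimed = {01}

missing: A.R0=0 B.R0=1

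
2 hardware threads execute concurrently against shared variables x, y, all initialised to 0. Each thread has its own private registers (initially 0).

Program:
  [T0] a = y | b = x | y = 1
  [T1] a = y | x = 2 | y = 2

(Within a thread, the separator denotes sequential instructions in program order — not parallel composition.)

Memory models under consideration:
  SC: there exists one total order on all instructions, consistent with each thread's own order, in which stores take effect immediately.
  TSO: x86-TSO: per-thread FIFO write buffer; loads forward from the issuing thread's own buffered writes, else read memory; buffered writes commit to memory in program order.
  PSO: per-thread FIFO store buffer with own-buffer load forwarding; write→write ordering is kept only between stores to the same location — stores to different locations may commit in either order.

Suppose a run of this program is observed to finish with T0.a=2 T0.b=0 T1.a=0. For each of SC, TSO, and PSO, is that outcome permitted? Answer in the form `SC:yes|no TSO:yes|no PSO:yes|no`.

outcome vector order: (T0.a,T0.b,T1.a)
SC: 4 outcomes — {(0,0,0) (0,0,1) (0,2,0) (2,2,0)}
TSO: 4 outcomes — {(0,0,0) (0,0,1) (0,2,0) (2,2,0)}
PSO: 5 outcomes — {(0,0,0) (0,0,1) (0,2,0) (2,0,0) (2,2,0)}
target (2,0,0) ∈ {PSO}

SC:no TSO:no PSO:yes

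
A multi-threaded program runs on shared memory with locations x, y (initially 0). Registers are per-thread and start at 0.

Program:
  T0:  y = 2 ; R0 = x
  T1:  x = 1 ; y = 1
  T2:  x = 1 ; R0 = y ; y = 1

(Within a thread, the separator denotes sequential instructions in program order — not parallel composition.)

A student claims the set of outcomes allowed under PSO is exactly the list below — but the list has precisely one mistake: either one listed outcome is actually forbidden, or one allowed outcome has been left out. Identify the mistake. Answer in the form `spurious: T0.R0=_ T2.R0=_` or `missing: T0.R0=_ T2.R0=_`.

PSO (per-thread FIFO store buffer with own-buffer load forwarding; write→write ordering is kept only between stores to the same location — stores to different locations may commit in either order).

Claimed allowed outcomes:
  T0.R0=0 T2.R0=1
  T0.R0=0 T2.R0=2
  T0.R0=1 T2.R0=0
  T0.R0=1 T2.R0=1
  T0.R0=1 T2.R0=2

missing: T0.R0=0 T2.R0=0

outcome vector order: (T0.R0,T2.R0)
under PSO → <0 0> <0 1> <0 2> <1 0> <1 1> <1 2>
PSO∖claimed = {<0 0>}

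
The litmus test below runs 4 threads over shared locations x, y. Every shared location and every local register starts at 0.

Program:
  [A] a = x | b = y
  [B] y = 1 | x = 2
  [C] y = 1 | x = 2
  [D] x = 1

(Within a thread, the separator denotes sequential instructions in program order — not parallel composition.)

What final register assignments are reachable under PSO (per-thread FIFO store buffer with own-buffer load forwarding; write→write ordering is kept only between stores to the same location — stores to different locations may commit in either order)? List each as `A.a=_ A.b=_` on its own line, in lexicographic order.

outcome vector order: (A.a,A.b)
|PSO outcomes| = 6

A.a=0 A.b=0
A.a=0 A.b=1
A.a=1 A.b=0
A.a=1 A.b=1
A.a=2 A.b=0
A.a=2 A.b=1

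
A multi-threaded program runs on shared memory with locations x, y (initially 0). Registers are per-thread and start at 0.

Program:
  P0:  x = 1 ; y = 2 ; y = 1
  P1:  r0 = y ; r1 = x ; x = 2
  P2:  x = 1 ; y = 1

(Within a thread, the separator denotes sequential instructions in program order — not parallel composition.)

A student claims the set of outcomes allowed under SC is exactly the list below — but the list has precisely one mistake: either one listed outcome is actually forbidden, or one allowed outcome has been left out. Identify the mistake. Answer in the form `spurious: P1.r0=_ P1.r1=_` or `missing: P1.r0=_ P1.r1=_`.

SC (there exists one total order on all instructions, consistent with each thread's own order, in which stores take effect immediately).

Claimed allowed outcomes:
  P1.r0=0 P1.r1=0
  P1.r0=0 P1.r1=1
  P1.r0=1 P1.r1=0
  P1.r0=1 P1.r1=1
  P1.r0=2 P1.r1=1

outcome vector order: (P1.r0,P1.r1)
[SC] allowed = {0/0, 0/1, 1/1, 2/1}
claimed∖SC = {1/0}

spurious: P1.r0=1 P1.r1=0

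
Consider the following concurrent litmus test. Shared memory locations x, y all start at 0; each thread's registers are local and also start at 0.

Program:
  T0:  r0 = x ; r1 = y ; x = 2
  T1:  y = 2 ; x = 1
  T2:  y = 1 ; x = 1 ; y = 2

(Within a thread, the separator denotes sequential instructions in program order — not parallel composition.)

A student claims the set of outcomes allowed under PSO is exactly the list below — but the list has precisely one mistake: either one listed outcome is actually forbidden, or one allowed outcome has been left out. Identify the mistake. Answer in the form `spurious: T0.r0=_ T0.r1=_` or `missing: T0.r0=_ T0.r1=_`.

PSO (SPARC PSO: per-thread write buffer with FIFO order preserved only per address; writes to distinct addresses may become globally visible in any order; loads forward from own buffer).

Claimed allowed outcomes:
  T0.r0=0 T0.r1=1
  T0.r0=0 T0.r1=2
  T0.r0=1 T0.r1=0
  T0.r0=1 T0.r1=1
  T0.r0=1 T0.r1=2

missing: T0.r0=0 T0.r1=0

outcome vector order: (T0.r0,T0.r1)
PSO (6): 0/0, 0/1, 0/2, 1/0, 1/1, 1/2
PSO∖claimed = {0/0}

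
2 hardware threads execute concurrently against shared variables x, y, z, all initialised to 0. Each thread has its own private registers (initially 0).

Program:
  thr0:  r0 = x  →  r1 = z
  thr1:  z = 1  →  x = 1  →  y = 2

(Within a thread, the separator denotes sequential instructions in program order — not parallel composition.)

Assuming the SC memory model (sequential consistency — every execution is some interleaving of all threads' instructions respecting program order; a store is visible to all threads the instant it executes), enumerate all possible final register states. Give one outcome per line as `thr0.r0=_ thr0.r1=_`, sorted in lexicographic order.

thr0.r0=0 thr0.r1=0
thr0.r0=0 thr0.r1=1
thr0.r0=1 thr0.r1=1

outcome vector order: (thr0.r0,thr0.r1)
|SC outcomes| = 3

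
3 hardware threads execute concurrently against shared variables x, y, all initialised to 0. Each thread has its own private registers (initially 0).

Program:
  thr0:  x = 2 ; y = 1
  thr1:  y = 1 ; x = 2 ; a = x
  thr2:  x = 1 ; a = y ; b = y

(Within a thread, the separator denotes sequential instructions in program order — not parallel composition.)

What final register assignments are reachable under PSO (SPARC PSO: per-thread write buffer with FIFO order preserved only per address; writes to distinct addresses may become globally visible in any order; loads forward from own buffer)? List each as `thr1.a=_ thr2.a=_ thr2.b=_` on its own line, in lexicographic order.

thr1.a=1 thr2.a=0 thr2.b=0
thr1.a=1 thr2.a=0 thr2.b=1
thr1.a=1 thr2.a=1 thr2.b=1
thr1.a=2 thr2.a=0 thr2.b=0
thr1.a=2 thr2.a=0 thr2.b=1
thr1.a=2 thr2.a=1 thr2.b=1

outcome vector order: (thr1.a,thr2.a,thr2.b)
|PSO outcomes| = 6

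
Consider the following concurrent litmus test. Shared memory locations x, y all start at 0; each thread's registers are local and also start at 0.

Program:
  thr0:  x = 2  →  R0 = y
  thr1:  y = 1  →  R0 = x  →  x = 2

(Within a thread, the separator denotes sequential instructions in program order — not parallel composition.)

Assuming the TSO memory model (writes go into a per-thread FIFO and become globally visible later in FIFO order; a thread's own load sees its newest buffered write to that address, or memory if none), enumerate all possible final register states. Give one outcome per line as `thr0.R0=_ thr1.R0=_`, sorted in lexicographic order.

outcome vector order: (thr0.R0,thr1.R0)
|TSO outcomes| = 4

thr0.R0=0 thr1.R0=0
thr0.R0=0 thr1.R0=2
thr0.R0=1 thr1.R0=0
thr0.R0=1 thr1.R0=2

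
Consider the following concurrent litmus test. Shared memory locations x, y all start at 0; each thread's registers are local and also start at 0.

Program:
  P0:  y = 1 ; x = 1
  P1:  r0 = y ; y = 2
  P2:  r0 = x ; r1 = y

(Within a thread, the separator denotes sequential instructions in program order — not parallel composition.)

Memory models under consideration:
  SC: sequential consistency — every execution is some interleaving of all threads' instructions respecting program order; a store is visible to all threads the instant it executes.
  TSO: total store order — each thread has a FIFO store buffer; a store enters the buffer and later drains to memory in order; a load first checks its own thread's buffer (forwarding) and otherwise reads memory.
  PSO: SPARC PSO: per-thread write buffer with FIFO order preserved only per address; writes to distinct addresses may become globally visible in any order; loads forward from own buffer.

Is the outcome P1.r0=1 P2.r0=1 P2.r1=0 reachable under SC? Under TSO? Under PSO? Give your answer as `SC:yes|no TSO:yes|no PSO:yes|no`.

outcome vector order: (P1.r0,P2.r0,P2.r1)
SC: 10 outcomes — {0/0/0, 0/0/1, 0/0/2, 0/1/1, 0/1/2, 1/0/0, 1/0/1, 1/0/2, 1/1/1, 1/1/2}
TSO: 10 outcomes — {0/0/0, 0/0/1, 0/0/2, 0/1/1, 0/1/2, 1/0/0, 1/0/1, 1/0/2, 1/1/1, 1/1/2}
PSO: 12 outcomes — {0/0/0, 0/0/1, 0/0/2, 0/1/0, 0/1/1, 0/1/2, 1/0/0, 1/0/1, 1/0/2, 1/1/0, 1/1/1, 1/1/2}
target 1/1/0 ∈ {PSO}

SC:no TSO:no PSO:yes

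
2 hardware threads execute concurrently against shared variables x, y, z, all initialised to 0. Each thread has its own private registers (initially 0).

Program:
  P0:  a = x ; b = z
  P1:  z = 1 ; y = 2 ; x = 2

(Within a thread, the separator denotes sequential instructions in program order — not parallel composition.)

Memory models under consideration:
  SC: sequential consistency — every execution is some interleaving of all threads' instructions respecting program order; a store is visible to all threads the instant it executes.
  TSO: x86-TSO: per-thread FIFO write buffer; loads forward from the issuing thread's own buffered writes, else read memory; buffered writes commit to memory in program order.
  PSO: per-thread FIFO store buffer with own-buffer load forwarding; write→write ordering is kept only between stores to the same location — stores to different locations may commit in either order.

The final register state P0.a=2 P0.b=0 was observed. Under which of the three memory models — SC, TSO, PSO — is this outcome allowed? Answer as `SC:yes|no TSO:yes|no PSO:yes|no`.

SC:no TSO:no PSO:yes

outcome vector order: (P0.a,P0.b)
under SC → 0/0; 0/1; 2/1
under TSO → 0/0; 0/1; 2/1
under PSO → 0/0; 0/1; 2/0; 2/1
target 2/0 ∈ {PSO}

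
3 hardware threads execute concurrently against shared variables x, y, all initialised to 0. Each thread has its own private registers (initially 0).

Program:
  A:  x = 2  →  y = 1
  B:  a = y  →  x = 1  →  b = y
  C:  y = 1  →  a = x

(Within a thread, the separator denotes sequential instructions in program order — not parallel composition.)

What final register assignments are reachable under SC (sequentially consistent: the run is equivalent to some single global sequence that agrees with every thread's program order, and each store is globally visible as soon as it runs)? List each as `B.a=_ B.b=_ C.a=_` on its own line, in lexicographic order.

B.a=0 B.b=0 C.a=1
B.a=0 B.b=0 C.a=2
B.a=0 B.b=1 C.a=0
B.a=0 B.b=1 C.a=1
B.a=0 B.b=1 C.a=2
B.a=1 B.b=1 C.a=0
B.a=1 B.b=1 C.a=1
B.a=1 B.b=1 C.a=2

outcome vector order: (B.a,B.b,C.a)
|SC outcomes| = 8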